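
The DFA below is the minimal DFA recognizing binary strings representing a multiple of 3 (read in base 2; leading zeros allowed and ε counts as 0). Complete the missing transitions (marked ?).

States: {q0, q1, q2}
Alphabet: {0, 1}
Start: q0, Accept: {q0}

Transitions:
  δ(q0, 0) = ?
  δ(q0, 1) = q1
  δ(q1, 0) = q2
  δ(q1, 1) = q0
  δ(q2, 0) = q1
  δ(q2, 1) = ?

From the language and accept set, identify what each state tracks — q0: value ≡ 0 (mod 3); q1: value ≡ 1 (mod 3); q2: value ≡ 2 (mod 3).
Each missing δ(q, a) is the state matching the new tracked value after reading a.
δ(q0, 0) = q0; δ(q2, 1) = q2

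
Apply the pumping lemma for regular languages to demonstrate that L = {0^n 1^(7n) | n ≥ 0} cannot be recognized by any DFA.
Assume L is regular with pumping length p. Idea: pumping the 0-block breaks the 1:7 ratio.
Choose s = 0^p 1^(7p) (length 8p ≥ p). By the pumping lemma, s = xyz with |xy| ≤ p, |y| > 0, so y = 0^k with k ≥ 1. Then xy²z = 0^(p+k) 1^(7p). For this to be in L we would need 7p = 7(p+k), i.e. 7k = 0, contradicting k ≥ 1. So xy²z ∉ L.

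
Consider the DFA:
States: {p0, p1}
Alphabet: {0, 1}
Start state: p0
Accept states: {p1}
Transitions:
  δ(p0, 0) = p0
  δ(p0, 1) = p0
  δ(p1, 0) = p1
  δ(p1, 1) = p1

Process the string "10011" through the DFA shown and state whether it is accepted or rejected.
Processing string "10011":
  p0 --1--> p0
  p0 --0--> p0
  p0 --0--> p0
  p0 --1--> p0
  p0 --1--> p0
Final state: p0
Accept states: {p1}
No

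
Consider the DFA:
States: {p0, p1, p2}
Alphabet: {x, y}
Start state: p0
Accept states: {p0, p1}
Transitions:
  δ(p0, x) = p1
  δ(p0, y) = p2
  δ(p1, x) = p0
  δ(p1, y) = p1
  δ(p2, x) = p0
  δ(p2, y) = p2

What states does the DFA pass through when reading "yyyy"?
read 'y': p0 → p2
  read 'y': p2 → p2
  read 'y': p2 → p2
  read 'y': p2 → p2
p0 -> p2 -> p2 -> p2 -> p2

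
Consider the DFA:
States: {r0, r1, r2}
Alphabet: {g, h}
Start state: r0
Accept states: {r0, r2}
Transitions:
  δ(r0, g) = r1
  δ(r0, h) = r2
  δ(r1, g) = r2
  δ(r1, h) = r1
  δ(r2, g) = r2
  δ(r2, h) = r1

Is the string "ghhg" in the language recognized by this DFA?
Processing string "ghhg":
  r0 --g--> r1
  r1 --h--> r1
  r1 --h--> r1
  r1 --g--> r2
Final state: r2
Accept states: {r0, r2}
Yes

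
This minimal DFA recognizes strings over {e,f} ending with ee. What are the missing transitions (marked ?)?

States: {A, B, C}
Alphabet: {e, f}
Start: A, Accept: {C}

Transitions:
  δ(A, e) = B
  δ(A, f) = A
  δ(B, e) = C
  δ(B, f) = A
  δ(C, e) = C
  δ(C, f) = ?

From the language and accept set, identify what each state tracks — A: last symbol not e; B: one trailing e; C: two trailing e's.
Each missing δ(q, a) is the state matching the new tracked value after reading a.
δ(C, f) = A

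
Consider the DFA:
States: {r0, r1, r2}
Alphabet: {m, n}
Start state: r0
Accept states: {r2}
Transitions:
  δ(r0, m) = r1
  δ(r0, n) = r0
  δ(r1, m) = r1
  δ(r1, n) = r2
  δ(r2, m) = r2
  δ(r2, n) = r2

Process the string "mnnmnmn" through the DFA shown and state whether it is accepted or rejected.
Processing string "mnnmnmn":
  r0 --m--> r1
  r1 --n--> r2
  r2 --n--> r2
  r2 --m--> r2
  r2 --n--> r2
  r2 --m--> r2
  r2 --n--> r2
Final state: r2
Accept states: {r2}
Yes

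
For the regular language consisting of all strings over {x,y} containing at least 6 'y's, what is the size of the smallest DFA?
By Myhill–Nerode, count the distinguishable equivalence classes: 7 classes — having seen 0, 1, …, 5, or ≥6 copies of 'y'; any two classes i < j (j ≤ 6) are distinguished by the string y^(6−j), which takes class j to 6 copies (accepted) but leaves class i below 6 (rejected).
7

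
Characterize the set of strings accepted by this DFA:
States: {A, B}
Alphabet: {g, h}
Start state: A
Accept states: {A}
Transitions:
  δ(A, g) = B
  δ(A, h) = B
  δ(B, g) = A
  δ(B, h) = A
Testing a few strings:
  'ggg' → reject
  'ghg' → reject
  'hg' → accept
  'g' → reject
State roles: A=even length so far; B=odd length so far
All strings over {g,h} of even length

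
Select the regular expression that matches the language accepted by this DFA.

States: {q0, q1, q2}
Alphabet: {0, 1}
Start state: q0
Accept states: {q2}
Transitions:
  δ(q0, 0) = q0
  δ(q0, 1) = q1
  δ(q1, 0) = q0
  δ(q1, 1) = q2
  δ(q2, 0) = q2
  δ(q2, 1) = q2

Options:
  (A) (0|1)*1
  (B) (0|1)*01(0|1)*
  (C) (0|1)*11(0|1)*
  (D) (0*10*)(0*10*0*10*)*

Check each option against the DFA on short strings; one disagreement eliminates an option:
  (A) (0|1)*1: on '1' the DFA goes q0 → q1 and rejects (q1 ∉ Accept), but the regex matches it → eliminate
  (B) (0|1)*01(0|1)*: on '01' the DFA goes q0 → q0 → q1 and rejects (q1 ∉ Accept), but the regex matches it → eliminate
  (C) (0|1)*11(0|1)*: agrees with the DFA on every string of length ≤ 6
  (D) (0*10*)(0*10*0*10*)*: on '1' the DFA goes q0 → q1 and rejects (q1 ∉ Accept), but the regex matches it → eliminate
Only (C) is consistent with the DFA.
(C) (0|1)*11(0|1)*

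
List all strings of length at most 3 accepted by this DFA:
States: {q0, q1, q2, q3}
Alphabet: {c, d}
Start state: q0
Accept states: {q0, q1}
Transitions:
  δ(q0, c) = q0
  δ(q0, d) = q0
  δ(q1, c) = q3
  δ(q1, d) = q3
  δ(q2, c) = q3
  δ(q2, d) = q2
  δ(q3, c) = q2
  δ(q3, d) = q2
ε, c, d, cc, cd, dc, dd, ccc, ccd, cdc, cdd, dcc, dcd, ddc, ddd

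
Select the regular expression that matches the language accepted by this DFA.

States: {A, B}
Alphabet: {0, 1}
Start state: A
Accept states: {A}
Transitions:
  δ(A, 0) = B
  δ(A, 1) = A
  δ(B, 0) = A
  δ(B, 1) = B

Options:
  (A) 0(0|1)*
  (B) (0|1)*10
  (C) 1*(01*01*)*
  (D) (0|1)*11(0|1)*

Check each option against the DFA on short strings; one disagreement eliminates an option:
  (A) 0(0|1)*: on ε the DFA stays in A and accepts (A ∈ Accept), but the regex does not match it → eliminate
  (B) (0|1)*10: on ε the DFA stays in A and accepts (A ∈ Accept), but the regex does not match it → eliminate
  (C) 1*(01*01*)*: agrees with the DFA on every string of length ≤ 6
  (D) (0|1)*11(0|1)*: on ε the DFA stays in A and accepts (A ∈ Accept), but the regex does not match it → eliminate
Only (C) is consistent with the DFA.
(C) 1*(01*01*)*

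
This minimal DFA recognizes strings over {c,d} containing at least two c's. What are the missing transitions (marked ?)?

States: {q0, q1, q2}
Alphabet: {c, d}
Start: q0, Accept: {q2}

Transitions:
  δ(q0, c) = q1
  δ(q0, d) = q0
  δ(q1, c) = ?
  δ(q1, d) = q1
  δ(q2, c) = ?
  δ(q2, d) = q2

From the language and accept set, identify what each state tracks — q0: zero c's seen; q1: one c seen; q2: ≥ two c's seen.
Each missing δ(q, a) is the state matching the new tracked value after reading a.
δ(q1, c) = q2; δ(q2, c) = q2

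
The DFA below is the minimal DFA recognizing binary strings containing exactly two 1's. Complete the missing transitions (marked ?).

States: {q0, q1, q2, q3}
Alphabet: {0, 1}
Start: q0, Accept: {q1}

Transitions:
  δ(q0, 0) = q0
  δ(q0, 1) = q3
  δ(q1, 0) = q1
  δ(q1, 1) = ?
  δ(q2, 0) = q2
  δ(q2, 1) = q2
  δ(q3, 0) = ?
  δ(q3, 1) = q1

From the language and accept set, identify what each state tracks — q0: zero 1's; q1: two 1's; q2: ≥ three 1's (dead); q3: one 1.
Each missing δ(q, a) is the state matching the new tracked value after reading a.
δ(q1, 1) = q2; δ(q3, 0) = q3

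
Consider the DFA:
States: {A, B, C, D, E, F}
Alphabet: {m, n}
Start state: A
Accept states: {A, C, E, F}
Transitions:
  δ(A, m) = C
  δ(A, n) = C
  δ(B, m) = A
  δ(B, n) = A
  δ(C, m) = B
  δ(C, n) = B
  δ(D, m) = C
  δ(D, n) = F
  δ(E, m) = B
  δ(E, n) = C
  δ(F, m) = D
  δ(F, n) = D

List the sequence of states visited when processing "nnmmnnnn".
read 'n': A → C
  read 'n': C → B
  read 'm': B → A
  read 'm': A → C
  read 'n': C → B
  read 'n': B → A
  read 'n': A → C
  read 'n': C → B
A -> C -> B -> A -> C -> B -> A -> C -> B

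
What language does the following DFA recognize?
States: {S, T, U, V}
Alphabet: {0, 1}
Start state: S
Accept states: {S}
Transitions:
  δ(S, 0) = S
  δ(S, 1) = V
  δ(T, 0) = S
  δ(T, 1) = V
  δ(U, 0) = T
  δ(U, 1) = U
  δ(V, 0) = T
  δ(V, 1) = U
Testing a few strings:
  '1' → reject
  '0111' → reject
  '0' → accept
  '00' → accept
State roles: S=value ≡ 0 (mod 4); T=value ≡ 2 (mod 4); U=value ≡ 3 (mod 4); V=value ≡ 1 (mod 4)
All binary strings representing a multiple of 4 (read in base 2; leading zeros allowed and ε counts as 0)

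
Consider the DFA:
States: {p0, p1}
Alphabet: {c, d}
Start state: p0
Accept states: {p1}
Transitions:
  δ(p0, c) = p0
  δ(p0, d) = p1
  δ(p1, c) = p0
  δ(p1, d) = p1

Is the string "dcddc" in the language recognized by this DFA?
Processing string "dcddc":
  p0 --d--> p1
  p1 --c--> p0
  p0 --d--> p1
  p1 --d--> p1
  p1 --c--> p0
Final state: p0
Accept states: {p1}
No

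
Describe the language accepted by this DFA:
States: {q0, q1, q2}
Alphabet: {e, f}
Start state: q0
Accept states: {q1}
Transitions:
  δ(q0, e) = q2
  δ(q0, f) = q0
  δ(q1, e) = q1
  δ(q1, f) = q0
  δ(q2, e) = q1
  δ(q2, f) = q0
Testing a few strings:
  'ee' → accept
  'e' → reject
  'fee' → accept
  'fff' → reject
State roles: q0=last symbol not e; q1=two trailing e's; q2=one trailing e
All strings over {e,f} ending with ee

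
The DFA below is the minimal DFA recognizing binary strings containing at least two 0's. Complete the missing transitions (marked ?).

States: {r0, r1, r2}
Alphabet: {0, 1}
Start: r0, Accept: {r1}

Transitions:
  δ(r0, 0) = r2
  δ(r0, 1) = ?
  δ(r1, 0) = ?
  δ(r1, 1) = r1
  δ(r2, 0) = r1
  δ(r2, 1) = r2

From the language and accept set, identify what each state tracks — r0: zero 0's seen; r1: ≥ two 0's seen; r2: one 0 seen.
Each missing δ(q, a) is the state matching the new tracked value after reading a.
δ(r0, 1) = r0; δ(r1, 0) = r1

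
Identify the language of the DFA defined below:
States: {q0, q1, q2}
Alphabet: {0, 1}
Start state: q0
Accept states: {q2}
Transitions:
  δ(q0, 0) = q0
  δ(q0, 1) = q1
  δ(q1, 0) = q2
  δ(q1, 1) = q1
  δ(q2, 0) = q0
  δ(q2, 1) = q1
Testing a few strings:
  '101' → reject
  '0000' → reject
  '10' → accept
  '11' → reject
State roles: q0=no suffix match; q1=one trailing 1; q2=suffix is 10
All binary strings ending with 10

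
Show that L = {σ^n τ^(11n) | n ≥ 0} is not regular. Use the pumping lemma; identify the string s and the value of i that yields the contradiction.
Assume L is regular with pumping length p. Idea: pumping the σ-block breaks the 1:11 ratio.
Choose s = σ^p τ^(11p) (length 12p ≥ p). By the pumping lemma, s = xyz with |xy| ≤ p, |y| > 0, so y = σ^k with k ≥ 1. Then xy²z = σ^(p+k) τ^(11p). For this to be in L we would need 11p = 11(p+k), i.e. 11k = 0, contradicting k ≥ 1. So xy²z ∉ L.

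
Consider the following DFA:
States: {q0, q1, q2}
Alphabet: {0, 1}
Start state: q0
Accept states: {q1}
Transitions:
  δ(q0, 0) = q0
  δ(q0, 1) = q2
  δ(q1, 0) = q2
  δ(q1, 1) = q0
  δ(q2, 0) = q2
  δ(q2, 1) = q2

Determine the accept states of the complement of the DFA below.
Complement accept states = All states \ Original accept states
= {q0, q1, q2} \ {q1}
{q0, q2}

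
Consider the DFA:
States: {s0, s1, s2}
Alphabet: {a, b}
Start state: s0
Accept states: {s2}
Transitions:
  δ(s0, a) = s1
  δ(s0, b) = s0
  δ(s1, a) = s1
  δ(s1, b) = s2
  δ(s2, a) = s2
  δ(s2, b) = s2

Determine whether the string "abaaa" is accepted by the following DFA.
Processing string "abaaa":
  s0 --a--> s1
  s1 --b--> s2
  s2 --a--> s2
  s2 --a--> s2
  s2 --a--> s2
Final state: s2
Accept states: {s2}
Yes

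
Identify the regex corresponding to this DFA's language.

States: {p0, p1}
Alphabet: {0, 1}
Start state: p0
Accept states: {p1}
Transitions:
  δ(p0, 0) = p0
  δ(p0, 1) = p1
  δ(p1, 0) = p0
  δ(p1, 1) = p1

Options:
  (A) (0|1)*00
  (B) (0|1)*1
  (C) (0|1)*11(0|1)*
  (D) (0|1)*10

Check each option against the DFA on short strings; one disagreement eliminates an option:
  (A) (0|1)*00: on '1' the DFA goes p0 → p1 and accepts (p1 ∈ Accept), but the regex does not match it → eliminate
  (B) (0|1)*1: agrees with the DFA on every string of length ≤ 6
  (C) (0|1)*11(0|1)*: on '1' the DFA goes p0 → p1 and accepts (p1 ∈ Accept), but the regex does not match it → eliminate
  (D) (0|1)*10: on '1' the DFA goes p0 → p1 and accepts (p1 ∈ Accept), but the regex does not match it → eliminate
Only (B) is consistent with the DFA.
(B) (0|1)*1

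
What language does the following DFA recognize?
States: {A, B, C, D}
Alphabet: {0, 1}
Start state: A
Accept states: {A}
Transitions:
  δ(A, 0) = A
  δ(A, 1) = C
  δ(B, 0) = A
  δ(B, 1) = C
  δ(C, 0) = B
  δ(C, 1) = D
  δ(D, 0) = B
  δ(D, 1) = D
Testing a few strings:
  '10' → reject
  '1' → reject
  '0110' → reject
  '01' → reject
State roles: A=value ≡ 0 (mod 4); B=value ≡ 2 (mod 4); C=value ≡ 1 (mod 4); D=value ≡ 3 (mod 4)
All binary strings representing a multiple of 4 (read in base 2; leading zeros allowed and ε counts as 0)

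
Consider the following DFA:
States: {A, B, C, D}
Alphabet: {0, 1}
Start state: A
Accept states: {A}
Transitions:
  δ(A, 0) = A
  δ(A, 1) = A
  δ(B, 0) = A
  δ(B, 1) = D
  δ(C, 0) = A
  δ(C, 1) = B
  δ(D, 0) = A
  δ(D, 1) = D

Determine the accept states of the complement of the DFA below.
Complement accept states = All states \ Original accept states
= {A, B, C, D} \ {A}
{B, C, D}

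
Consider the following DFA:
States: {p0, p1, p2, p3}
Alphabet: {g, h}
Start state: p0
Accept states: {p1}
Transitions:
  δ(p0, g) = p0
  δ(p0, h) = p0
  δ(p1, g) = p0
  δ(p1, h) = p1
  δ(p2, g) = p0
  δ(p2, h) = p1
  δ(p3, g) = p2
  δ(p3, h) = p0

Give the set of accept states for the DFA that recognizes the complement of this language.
Complement accept states = All states \ Original accept states
= {p0, p1, p2, p3} \ {p1}
{p0, p2, p3}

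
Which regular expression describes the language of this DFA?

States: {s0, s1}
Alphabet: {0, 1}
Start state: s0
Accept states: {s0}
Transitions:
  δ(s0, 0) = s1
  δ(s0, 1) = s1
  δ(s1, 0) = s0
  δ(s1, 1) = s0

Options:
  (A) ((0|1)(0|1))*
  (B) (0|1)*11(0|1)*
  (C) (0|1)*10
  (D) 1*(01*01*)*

Check each option against the DFA on short strings; one disagreement eliminates an option:
  (A) ((0|1)(0|1))*: agrees with the DFA on every string of length ≤ 6
  (B) (0|1)*11(0|1)*: on ε the DFA stays in s0 and accepts (s0 ∈ Accept), but the regex does not match it → eliminate
  (C) (0|1)*10: on ε the DFA stays in s0 and accepts (s0 ∈ Accept), but the regex does not match it → eliminate
  (D) 1*(01*01*)*: on '1' the DFA goes s0 → s1 and rejects (s1 ∉ Accept), but the regex matches it → eliminate
Only (A) is consistent with the DFA.
(A) ((0|1)(0|1))*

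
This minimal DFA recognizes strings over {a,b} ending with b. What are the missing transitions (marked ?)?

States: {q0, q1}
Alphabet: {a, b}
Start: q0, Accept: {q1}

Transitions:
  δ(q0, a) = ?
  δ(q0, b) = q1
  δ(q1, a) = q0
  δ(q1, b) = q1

From the language and accept set, identify what each state tracks — q0: last symbol not b; q1: last symbol is b.
Each missing δ(q, a) is the state matching the new tracked value after reading a.
δ(q0, a) = q0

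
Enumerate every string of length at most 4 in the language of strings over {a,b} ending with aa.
aa, aaa, baa, aaaa, abaa, baaa, bbaa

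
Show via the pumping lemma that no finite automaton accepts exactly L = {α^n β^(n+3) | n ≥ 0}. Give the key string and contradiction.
Assume L is regular with pumping length p. Idea: pumping the α-block breaks the fixed offset of 3.
Choose s = α^p β^(p+3) ∈ L. By the pumping lemma, s = xyz with |xy| ≤ p, |y| > 0, so y = α^k with k ≥ 1. Then xy²z = α^(p+k) β^(p+3). For this to be in L we would need p+3 = (p+k)+3, i.e. k = 0, contradicting k ≥ 1. So xy²z ∉ L.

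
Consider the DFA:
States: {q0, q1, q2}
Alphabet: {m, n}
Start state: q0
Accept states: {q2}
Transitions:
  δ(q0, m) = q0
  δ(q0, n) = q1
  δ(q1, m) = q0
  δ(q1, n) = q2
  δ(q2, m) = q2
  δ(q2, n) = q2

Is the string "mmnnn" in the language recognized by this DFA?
Processing string "mmnnn":
  q0 --m--> q0
  q0 --m--> q0
  q0 --n--> q1
  q1 --n--> q2
  q2 --n--> q2
Final state: q2
Accept states: {q2}
Yes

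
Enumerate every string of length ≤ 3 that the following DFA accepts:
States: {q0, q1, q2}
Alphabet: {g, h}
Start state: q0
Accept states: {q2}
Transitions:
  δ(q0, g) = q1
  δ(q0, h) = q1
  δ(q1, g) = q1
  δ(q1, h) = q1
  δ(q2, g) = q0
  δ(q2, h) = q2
None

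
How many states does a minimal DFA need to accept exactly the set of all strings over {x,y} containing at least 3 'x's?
By Myhill–Nerode, count the distinguishable equivalence classes: 4 classes — having seen 0, 1, 2, or ≥3 copies of 'x'; any two classes i < j (j ≤ 3) are distinguished by the string x^(3−j), which takes class j to 3 copies (accepted) but leaves class i below 3 (rejected).
4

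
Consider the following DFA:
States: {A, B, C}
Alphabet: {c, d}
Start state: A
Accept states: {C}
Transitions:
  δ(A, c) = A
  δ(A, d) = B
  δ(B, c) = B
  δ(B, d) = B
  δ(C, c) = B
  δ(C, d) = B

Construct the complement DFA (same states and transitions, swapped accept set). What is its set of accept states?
Complement accept states = All states \ Original accept states
= {A, B, C} \ {C}
{A, B}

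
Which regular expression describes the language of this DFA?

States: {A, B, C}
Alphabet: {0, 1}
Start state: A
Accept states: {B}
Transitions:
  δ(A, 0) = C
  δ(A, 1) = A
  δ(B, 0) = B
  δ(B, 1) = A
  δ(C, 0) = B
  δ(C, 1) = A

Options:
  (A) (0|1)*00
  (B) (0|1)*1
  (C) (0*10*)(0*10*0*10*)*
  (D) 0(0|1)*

Check each option against the DFA on short strings; one disagreement eliminates an option:
  (A) (0|1)*00: agrees with the DFA on every string of length ≤ 6
  (B) (0|1)*1: on '1' the DFA goes A → A and rejects (A ∉ Accept), but the regex matches it → eliminate
  (C) (0*10*)(0*10*0*10*)*: on '1' the DFA goes A → A and rejects (A ∉ Accept), but the regex matches it → eliminate
  (D) 0(0|1)*: on '0' the DFA goes A → C and rejects (C ∉ Accept), but the regex matches it → eliminate
Only (A) is consistent with the DFA.
(A) (0|1)*00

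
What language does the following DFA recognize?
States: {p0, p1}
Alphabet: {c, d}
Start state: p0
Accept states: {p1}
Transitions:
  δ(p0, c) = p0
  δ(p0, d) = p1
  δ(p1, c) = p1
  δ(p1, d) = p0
Testing a few strings:
  'dcd' → reject
  'c' → reject
  'dd' → reject
  'd' → accept
State roles: p0=even number of d's so far; p1=odd number of d's so far
All strings over {c,d} with an odd number of d's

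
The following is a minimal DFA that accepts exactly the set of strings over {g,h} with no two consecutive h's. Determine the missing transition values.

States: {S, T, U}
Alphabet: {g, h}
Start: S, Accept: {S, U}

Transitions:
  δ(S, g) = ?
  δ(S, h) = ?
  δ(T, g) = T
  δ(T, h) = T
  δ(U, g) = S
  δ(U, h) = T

From the language and accept set, identify what each state tracks — S: last symbol not h (ok); T: saw hh (dead); U: last symbol h (ok).
Each missing δ(q, a) is the state matching the new tracked value after reading a.
δ(S, g) = S; δ(S, h) = U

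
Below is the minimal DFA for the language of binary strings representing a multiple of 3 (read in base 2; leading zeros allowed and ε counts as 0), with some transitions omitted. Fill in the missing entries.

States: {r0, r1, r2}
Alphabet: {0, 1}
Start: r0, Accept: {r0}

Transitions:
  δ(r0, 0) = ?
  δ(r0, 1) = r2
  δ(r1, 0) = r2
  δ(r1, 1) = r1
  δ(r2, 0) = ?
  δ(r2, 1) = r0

From the language and accept set, identify what each state tracks — r0: value ≡ 0 (mod 3); r1: value ≡ 2 (mod 3); r2: value ≡ 1 (mod 3).
Each missing δ(q, a) is the state matching the new tracked value after reading a.
δ(r0, 0) = r0; δ(r2, 0) = r1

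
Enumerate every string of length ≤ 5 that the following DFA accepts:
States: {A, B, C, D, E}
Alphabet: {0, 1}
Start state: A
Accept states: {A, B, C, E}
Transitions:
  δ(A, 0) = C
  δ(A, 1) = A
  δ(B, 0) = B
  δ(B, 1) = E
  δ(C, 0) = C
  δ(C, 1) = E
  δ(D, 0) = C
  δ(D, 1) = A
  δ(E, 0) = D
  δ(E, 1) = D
ε, 0, 1, 00, 01, 10, 11, 000, 001, 100, 101, 110, 111, 0000, 0001, 0100, 0101, 0110, 0111, 1000, 1001, 1100, 1101, 1110, 1111, 00000, 00001, 00100, 00101, 00110, 00111, 01000, 01001, 01010, 01011, 01100, 01101, 01110, 01111, 10000, 10001, 10100, 10101, 10110, 10111, 11000, 11001, 11100, 11101, 11110, 11111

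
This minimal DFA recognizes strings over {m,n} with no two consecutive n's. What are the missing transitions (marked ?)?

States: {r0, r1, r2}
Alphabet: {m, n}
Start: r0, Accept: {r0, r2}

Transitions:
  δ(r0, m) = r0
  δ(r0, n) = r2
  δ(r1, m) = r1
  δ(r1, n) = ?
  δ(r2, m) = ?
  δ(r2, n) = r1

From the language and accept set, identify what each state tracks — r0: last symbol not n (ok); r1: saw nn (dead); r2: last symbol n (ok).
Each missing δ(q, a) is the state matching the new tracked value after reading a.
δ(r1, n) = r1; δ(r2, m) = r0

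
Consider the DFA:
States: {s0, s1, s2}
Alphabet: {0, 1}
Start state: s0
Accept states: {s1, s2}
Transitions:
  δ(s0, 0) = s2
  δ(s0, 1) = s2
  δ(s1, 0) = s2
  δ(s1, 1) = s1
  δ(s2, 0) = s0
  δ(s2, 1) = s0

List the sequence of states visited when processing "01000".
read '0': s0 → s2
  read '1': s2 → s0
  read '0': s0 → s2
  read '0': s2 → s0
  read '0': s0 → s2
s0 -> s2 -> s0 -> s2 -> s0 -> s2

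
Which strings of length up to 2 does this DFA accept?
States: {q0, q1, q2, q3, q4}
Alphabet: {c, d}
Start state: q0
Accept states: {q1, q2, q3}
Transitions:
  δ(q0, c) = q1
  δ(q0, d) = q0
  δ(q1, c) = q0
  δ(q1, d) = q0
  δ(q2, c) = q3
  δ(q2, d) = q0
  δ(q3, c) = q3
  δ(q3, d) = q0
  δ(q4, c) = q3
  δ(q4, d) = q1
c, dc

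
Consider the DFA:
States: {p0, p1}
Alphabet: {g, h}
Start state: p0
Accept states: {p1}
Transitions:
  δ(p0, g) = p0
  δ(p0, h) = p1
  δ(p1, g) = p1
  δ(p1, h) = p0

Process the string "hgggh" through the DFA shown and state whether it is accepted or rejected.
Processing string "hgggh":
  p0 --h--> p1
  p1 --g--> p1
  p1 --g--> p1
  p1 --g--> p1
  p1 --h--> p0
Final state: p0
Accept states: {p1}
No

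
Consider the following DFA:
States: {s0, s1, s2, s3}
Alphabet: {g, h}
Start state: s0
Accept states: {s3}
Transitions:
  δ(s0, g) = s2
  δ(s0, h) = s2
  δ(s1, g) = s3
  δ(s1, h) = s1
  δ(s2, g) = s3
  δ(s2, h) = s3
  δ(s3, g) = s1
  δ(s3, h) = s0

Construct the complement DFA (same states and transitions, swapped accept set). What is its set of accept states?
Complement accept states = All states \ Original accept states
= {s0, s1, s2, s3} \ {s3}
{s0, s1, s2}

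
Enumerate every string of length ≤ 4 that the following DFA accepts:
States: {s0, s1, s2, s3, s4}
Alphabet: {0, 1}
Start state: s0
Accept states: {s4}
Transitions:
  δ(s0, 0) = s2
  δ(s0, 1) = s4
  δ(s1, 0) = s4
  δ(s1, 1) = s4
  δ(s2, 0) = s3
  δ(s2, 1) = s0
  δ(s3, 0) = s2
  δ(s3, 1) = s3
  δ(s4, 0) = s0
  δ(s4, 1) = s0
1, 011, 101, 111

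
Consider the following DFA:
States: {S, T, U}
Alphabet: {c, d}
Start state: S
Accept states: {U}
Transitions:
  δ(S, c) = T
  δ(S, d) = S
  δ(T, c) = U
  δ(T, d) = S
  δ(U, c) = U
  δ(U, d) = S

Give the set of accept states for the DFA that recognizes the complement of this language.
Complement accept states = All states \ Original accept states
= {S, T, U} \ {U}
{S, T}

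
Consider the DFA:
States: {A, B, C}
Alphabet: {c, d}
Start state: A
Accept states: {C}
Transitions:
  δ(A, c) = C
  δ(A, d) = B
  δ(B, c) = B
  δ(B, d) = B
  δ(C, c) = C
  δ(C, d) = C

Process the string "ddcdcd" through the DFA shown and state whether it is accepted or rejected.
Processing string "ddcdcd":
  A --d--> B
  B --d--> B
  B --c--> B
  B --d--> B
  B --c--> B
  B --d--> B
Final state: B
Accept states: {C}
No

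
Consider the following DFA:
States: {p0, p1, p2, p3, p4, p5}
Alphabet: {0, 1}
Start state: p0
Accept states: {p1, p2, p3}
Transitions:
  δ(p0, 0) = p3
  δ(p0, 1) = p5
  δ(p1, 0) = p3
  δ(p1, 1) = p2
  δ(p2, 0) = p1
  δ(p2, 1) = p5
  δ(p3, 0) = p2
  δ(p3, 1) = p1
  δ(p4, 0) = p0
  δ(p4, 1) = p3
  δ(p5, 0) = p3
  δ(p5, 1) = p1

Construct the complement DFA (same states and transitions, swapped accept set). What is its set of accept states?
Complement accept states = All states \ Original accept states
= {p0, p1, p2, p3, p4, p5} \ {p1, p2, p3}
{p0, p4, p5}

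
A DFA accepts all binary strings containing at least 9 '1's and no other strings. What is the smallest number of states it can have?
By Myhill–Nerode, count the distinguishable equivalence classes: 10 classes — having seen 0, 1, …, 8, or ≥9 copies of '1'; any two classes i < j (j ≤ 9) are distinguished by the string 1^(9−j), which takes class j to 9 copies (accepted) but leaves class i below 9 (rejected).
10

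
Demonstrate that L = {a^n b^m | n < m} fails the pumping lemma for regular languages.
Assume L is regular with pumping length p. Idea: pumping up the a-block makes the a-count reach the b-count.
Choose s = a^p b^(p+1) ∈ L. By the pumping lemma, s = xyz with |xy| ≤ p, |y| > 0, so y = a^k with k ≥ 1. Then xy²z = a^(p+k) b^(p+1). Since p+k ≥ p+1, the number of a's is no longer strictly less than the number of b's, so xy²z ∉ L.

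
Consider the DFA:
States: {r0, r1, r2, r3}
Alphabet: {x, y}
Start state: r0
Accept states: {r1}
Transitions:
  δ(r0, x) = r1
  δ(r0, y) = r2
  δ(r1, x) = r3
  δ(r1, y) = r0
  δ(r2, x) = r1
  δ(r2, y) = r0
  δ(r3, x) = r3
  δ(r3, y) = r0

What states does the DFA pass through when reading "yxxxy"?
read 'y': r0 → r2
  read 'x': r2 → r1
  read 'x': r1 → r3
  read 'x': r3 → r3
  read 'y': r3 → r0
r0 -> r2 -> r1 -> r3 -> r3 -> r0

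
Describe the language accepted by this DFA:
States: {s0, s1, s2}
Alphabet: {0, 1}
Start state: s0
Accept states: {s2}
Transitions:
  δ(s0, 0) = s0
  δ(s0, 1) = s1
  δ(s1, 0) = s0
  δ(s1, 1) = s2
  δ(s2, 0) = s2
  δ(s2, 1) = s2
Testing a few strings:
  '111' → accept
  '1' → reject
  '01' → reject
  '0' → reject
State roles: s0=no progress toward 11; s1=one trailing 1; s2=substring 11 seen
All binary strings containing the substring 11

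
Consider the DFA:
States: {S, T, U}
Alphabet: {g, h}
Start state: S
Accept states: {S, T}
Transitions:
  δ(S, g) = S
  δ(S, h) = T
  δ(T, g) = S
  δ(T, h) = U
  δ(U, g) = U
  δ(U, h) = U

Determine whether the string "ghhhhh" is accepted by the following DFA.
Processing string "ghhhhh":
  S --g--> S
  S --h--> T
  T --h--> U
  U --h--> U
  U --h--> U
  U --h--> U
Final state: U
Accept states: {S, T}
No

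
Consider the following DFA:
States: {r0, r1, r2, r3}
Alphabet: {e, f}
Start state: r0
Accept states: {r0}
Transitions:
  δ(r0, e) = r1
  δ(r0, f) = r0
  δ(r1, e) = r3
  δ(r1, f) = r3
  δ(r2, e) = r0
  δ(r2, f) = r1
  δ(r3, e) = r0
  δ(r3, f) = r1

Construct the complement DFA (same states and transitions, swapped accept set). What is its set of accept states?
Complement accept states = All states \ Original accept states
= {r0, r1, r2, r3} \ {r0}
{r1, r2, r3}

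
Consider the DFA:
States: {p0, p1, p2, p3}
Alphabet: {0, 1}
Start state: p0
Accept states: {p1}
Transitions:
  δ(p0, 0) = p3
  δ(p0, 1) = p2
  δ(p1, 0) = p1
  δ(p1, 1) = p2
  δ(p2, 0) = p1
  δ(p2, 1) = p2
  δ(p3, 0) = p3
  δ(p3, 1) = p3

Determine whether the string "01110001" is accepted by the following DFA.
Processing string "01110001":
  p0 --0--> p3
  p3 --1--> p3
  p3 --1--> p3
  p3 --1--> p3
  p3 --0--> p3
  p3 --0--> p3
  p3 --0--> p3
  p3 --1--> p3
Final state: p3
Accept states: {p1}
No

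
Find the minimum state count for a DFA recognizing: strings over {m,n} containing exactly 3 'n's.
By Myhill–Nerode, count the distinguishable equivalence classes: 5 classes — having seen 0, 1, …, 3, or >3 copies of 'n'; the count-3 class is the only accepting one and >3 is dead.
5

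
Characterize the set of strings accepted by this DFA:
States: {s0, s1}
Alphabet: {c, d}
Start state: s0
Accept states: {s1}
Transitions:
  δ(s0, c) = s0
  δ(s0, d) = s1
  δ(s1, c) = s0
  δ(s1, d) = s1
Testing a few strings:
  'cd' → accept
  'd' → accept
  'dcc' → reject
  'ddc' → reject
State roles: s0=last symbol not d; s1=last symbol is d
All strings over {c,d} ending with d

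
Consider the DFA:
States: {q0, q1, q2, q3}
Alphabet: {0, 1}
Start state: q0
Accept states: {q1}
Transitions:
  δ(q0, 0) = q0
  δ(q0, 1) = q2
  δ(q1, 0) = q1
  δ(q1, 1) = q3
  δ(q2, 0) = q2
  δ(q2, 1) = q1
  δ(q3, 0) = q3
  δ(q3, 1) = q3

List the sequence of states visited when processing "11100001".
read '1': q0 → q2
  read '1': q2 → q1
  read '1': q1 → q3
  read '0': q3 → q3
  read '0': q3 → q3
  read '0': q3 → q3
  read '0': q3 → q3
  read '1': q3 → q3
q0 -> q2 -> q1 -> q3 -> q3 -> q3 -> q3 -> q3 -> q3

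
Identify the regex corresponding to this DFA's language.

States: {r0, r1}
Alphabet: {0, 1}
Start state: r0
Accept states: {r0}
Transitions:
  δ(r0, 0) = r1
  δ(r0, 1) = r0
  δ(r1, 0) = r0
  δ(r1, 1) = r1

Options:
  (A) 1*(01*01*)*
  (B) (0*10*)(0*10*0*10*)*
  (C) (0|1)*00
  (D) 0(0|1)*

Check each option against the DFA on short strings; one disagreement eliminates an option:
  (A) 1*(01*01*)*: agrees with the DFA on every string of length ≤ 6
  (B) (0*10*)(0*10*0*10*)*: on ε the DFA stays in r0 and accepts (r0 ∈ Accept), but the regex does not match it → eliminate
  (C) (0|1)*00: on ε the DFA stays in r0 and accepts (r0 ∈ Accept), but the regex does not match it → eliminate
  (D) 0(0|1)*: on ε the DFA stays in r0 and accepts (r0 ∈ Accept), but the regex does not match it → eliminate
Only (A) is consistent with the DFA.
(A) 1*(01*01*)*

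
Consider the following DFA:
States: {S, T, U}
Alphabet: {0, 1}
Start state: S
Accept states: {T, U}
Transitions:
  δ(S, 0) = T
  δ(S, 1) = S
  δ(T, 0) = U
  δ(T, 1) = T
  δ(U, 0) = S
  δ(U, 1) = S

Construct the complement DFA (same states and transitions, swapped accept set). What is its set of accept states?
Complement accept states = All states \ Original accept states
= {S, T, U} \ {T, U}
{S}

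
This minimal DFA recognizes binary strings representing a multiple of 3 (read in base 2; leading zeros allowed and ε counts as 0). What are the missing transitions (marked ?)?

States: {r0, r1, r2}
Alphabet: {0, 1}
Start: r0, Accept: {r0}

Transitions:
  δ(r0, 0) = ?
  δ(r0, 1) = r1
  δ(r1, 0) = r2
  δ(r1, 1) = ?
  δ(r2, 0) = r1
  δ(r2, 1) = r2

From the language and accept set, identify what each state tracks — r0: value ≡ 0 (mod 3); r1: value ≡ 1 (mod 3); r2: value ≡ 2 (mod 3).
Each missing δ(q, a) is the state matching the new tracked value after reading a.
δ(r0, 0) = r0; δ(r1, 1) = r0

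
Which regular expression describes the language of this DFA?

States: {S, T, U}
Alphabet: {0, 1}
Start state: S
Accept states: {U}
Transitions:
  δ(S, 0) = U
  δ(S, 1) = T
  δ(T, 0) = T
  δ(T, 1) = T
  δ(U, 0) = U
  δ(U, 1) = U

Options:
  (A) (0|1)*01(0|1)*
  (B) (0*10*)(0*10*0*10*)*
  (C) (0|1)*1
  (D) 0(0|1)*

Check each option against the DFA on short strings; one disagreement eliminates an option:
  (A) (0|1)*01(0|1)*: on '0' the DFA goes S → U and accepts (U ∈ Accept), but the regex does not match it → eliminate
  (B) (0*10*)(0*10*0*10*)*: on '0' the DFA goes S → U and accepts (U ∈ Accept), but the regex does not match it → eliminate
  (C) (0|1)*1: on '0' the DFA goes S → U and accepts (U ∈ Accept), but the regex does not match it → eliminate
  (D) 0(0|1)*: agrees with the DFA on every string of length ≤ 6
Only (D) is consistent with the DFA.
(D) 0(0|1)*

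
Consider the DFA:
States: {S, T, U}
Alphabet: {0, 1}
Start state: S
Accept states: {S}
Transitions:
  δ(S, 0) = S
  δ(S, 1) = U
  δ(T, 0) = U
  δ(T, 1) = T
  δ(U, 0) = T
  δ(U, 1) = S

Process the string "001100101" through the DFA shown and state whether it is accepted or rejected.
Processing string "001100101":
  S --0--> S
  S --0--> S
  S --1--> U
  U --1--> S
  S --0--> S
  S --0--> S
  S --1--> U
  U --0--> T
  T --1--> T
Final state: T
Accept states: {S}
No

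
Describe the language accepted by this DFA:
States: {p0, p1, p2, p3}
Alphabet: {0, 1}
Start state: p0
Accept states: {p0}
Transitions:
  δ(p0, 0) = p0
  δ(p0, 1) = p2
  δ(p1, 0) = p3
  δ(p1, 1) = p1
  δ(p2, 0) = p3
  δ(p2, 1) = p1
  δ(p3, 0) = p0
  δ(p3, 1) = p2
Testing a few strings:
  '10' → reject
  '0000' → accept
  '11' → reject
  '0011' → reject
State roles: p0=value ≡ 0 (mod 4); p1=value ≡ 3 (mod 4); p2=value ≡ 1 (mod 4); p3=value ≡ 2 (mod 4)
All binary strings representing a multiple of 4 (read in base 2; leading zeros allowed and ε counts as 0)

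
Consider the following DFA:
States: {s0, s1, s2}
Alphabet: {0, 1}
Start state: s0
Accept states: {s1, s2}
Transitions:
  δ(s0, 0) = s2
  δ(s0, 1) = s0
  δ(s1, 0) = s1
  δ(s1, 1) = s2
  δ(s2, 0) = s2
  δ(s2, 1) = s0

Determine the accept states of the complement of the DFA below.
Complement accept states = All states \ Original accept states
= {s0, s1, s2} \ {s1, s2}
{s0}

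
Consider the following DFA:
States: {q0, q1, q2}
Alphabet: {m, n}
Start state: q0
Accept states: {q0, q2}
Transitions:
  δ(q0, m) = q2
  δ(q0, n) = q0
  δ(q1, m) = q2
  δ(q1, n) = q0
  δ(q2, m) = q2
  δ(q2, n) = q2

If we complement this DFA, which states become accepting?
Complement accept states = All states \ Original accept states
= {q0, q1, q2} \ {q0, q2}
{q1}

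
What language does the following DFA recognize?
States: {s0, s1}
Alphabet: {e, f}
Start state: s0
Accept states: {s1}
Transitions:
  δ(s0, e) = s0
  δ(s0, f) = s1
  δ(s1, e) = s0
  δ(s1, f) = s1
Testing a few strings:
  'ee' → reject
  'e' → reject
  'f' → accept
  'eee' → reject
State roles: s0=last symbol not f; s1=last symbol is f
All strings over {e,f} ending with f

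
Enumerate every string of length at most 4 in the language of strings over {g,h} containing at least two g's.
gg, ggg, ggh, ghg, hgg, gggg, gggh, gghg, gghh, ghgg, ghgh, ghhg, hggg, hggh, hghg, hhgg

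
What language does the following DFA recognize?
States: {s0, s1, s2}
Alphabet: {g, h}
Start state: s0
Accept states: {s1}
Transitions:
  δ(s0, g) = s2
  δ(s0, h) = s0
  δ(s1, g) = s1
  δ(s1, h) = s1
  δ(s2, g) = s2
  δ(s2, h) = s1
Testing a few strings:
  'gh' → accept
  'ghhg' → accept
  'ggg' → reject
  'ghgg' → accept
State roles: s0=no g seen yet; s1=substring gh seen; s2=seen a g, waiting for h
All strings over {g,h} containing the substring gh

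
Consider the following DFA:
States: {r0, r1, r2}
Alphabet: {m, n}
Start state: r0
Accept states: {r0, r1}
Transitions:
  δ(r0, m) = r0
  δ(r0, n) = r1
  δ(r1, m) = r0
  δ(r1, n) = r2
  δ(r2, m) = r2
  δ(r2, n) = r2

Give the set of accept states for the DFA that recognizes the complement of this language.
Complement accept states = All states \ Original accept states
= {r0, r1, r2} \ {r0, r1}
{r2}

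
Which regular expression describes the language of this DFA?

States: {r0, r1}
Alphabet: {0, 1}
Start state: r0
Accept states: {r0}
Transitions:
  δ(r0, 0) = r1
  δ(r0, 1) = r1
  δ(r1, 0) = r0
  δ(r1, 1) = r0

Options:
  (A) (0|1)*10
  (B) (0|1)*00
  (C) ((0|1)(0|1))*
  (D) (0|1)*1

Check each option against the DFA on short strings; one disagreement eliminates an option:
  (A) (0|1)*10: on ε the DFA stays in r0 and accepts (r0 ∈ Accept), but the regex does not match it → eliminate
  (B) (0|1)*00: on ε the DFA stays in r0 and accepts (r0 ∈ Accept), but the regex does not match it → eliminate
  (C) ((0|1)(0|1))*: agrees with the DFA on every string of length ≤ 6
  (D) (0|1)*1: on ε the DFA stays in r0 and accepts (r0 ∈ Accept), but the regex does not match it → eliminate
Only (C) is consistent with the DFA.
(C) ((0|1)(0|1))*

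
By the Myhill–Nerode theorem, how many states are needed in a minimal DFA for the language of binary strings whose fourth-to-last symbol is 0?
By Myhill–Nerode, count the distinguishable equivalence classes: 2^4 = 16 classes — the DFA must remember the last 4 symbols read; every pair of distinct length-4 suffixes is distinguishable by some continuation.
16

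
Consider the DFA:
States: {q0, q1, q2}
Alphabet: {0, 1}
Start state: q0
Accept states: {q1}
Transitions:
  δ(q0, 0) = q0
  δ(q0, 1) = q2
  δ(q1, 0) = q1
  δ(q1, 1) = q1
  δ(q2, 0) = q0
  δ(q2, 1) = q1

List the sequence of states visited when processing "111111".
read '1': q0 → q2
  read '1': q2 → q1
  read '1': q1 → q1
  read '1': q1 → q1
  read '1': q1 → q1
  read '1': q1 → q1
q0 -> q2 -> q1 -> q1 -> q1 -> q1 -> q1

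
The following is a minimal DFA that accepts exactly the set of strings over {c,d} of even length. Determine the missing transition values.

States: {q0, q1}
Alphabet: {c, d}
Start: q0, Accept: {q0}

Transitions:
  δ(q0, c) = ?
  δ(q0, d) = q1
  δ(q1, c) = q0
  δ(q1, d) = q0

From the language and accept set, identify what each state tracks — q0: even length so far; q1: odd length so far.
Each missing δ(q, a) is the state matching the new tracked value after reading a.
δ(q0, c) = q1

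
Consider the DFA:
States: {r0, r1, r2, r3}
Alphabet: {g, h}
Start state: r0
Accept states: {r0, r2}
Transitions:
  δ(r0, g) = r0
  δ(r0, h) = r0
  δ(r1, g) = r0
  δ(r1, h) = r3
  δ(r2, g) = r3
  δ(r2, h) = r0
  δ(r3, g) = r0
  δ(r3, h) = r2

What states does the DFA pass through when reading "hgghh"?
read 'h': r0 → r0
  read 'g': r0 → r0
  read 'g': r0 → r0
  read 'h': r0 → r0
  read 'h': r0 → r0
r0 -> r0 -> r0 -> r0 -> r0 -> r0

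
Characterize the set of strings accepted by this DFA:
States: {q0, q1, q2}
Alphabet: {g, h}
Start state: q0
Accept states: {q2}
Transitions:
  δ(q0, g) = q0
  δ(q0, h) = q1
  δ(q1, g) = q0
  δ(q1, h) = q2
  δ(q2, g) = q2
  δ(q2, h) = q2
Testing a few strings:
  'hg' → reject
  'h' → reject
  'hhgg' → accept
  'hghg' → reject
State roles: q0=no progress toward hh; q1=one trailing h; q2=substring hh seen
All strings over {g,h} containing the substring hh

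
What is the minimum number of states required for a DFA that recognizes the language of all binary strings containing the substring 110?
By Myhill–Nerode, count the distinguishable equivalence classes: 4 classes — one per longest suffix of the input that is a prefix of '110' (lengths 0 through 2), plus an absorbing 'already seen 110' class.
4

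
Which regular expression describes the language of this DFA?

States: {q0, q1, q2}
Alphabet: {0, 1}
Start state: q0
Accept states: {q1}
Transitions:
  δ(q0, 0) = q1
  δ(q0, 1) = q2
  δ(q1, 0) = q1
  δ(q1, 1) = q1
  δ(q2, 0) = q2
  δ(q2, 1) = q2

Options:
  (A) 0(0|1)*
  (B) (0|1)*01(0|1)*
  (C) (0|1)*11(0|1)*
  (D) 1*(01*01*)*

Check each option against the DFA on short strings; one disagreement eliminates an option:
  (A) 0(0|1)*: agrees with the DFA on every string of length ≤ 6
  (B) (0|1)*01(0|1)*: on '0' the DFA goes q0 → q1 and accepts (q1 ∈ Accept), but the regex does not match it → eliminate
  (C) (0|1)*11(0|1)*: on '0' the DFA goes q0 → q1 and accepts (q1 ∈ Accept), but the regex does not match it → eliminate
  (D) 1*(01*01*)*: on ε the DFA stays in q0 and rejects (q0 ∉ Accept), but the regex matches it → eliminate
Only (A) is consistent with the DFA.
(A) 0(0|1)*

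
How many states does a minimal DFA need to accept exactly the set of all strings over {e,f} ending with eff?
By Myhill–Nerode, count the distinguishable equivalence classes: 4 classes — one per longest suffix of the input that is a prefix of 'eff' (lengths 0 through 3); only the length-3 class is accepting.
4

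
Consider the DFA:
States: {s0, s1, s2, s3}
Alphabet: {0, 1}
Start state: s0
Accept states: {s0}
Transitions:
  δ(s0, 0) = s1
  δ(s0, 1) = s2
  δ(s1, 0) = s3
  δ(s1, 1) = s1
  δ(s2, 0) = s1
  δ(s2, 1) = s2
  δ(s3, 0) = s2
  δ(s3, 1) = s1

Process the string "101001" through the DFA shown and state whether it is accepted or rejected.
Processing string "101001":
  s0 --1--> s2
  s2 --0--> s1
  s1 --1--> s1
  s1 --0--> s3
  s3 --0--> s2
  s2 --1--> s2
Final state: s2
Accept states: {s0}
No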